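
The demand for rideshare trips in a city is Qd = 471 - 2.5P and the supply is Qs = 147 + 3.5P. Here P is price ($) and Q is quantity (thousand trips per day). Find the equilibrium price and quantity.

P* = 54, Q* = 336

The market clears where 471 - 2.5P = 147 + 3.5P. Rearranging, 6P = 324, hence P* = 54.
From the demand curve, Q* = 471 - 2.5(54) = 336.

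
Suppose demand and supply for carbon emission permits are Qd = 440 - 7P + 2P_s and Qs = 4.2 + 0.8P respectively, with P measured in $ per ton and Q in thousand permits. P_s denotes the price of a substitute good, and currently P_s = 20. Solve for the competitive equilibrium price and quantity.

P* = 61, Q* = 53

With P_s = 20, demand is Qd = 480 - 7P.
Equating demand and supply, 480 - 7P = 4.2 + 0.8P gives 7.8P = 475.8, so P* = 61.
Substitute back: Q* = 480 - 7(61) = 53.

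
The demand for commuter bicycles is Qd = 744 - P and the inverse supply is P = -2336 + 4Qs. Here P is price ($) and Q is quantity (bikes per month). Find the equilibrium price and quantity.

Rewriting in direct form: Qs = 584 + 0.25P.
Set Qd = Qs: 744 - P = 584 + 0.25P, so 160 = 1.25P and P* = 128.
Then Q* = 744 - 128 = 616.

P* = 128, Q* = 616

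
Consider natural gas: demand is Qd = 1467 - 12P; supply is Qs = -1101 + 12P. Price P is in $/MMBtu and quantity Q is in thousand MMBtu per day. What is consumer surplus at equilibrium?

Consumer surplus = 1395.375

Set Qd = Qs: 1467 - 12P = -1101 + 12P, so 2568 = 24P and P* = 107.
Plugging P* into demand: Q* = 1467 - 12(107) = 183.
Demand choke price (Qd = 0): P = 1467/12 = 122.25. Consumer surplus = ½ × (122.25 - 107) × 183 = 1395.375.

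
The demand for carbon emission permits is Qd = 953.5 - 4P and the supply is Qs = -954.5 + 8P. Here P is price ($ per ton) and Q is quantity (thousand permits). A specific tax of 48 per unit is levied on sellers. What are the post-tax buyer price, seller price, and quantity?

P_b = 191, P_s = 143, Q = 189.5

With a tax of 48 on sellers, they supply based on the net price P_s = P_b - 48, so Qs = -1338.5 + 8P_b.
Market clearing requires 953.5 - 4P_b = -1338.5 + 8P_b; hence 2292 = 12P_b and P_b = 191.
Then P_s = 191 - 48 = 143 and Q = 953.5 - 4(191) = 189.5.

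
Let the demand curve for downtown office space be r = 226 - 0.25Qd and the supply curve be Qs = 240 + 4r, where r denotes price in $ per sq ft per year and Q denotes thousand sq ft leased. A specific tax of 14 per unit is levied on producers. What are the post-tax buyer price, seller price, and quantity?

Solving each curve for Q: Qd = 904 - 4r.
Producers keep r_s = r_b - 14 per unit, so supply in terms of the buyer price is Qs = 184 + 4r_b.
Equate demand and the shifted supply: 904 - 4r_b = 184 + 4r_b, giving 8r_b = 720, so r_b = 90.
So r_s = 76 and the quantity traded is Q = 904 - 4(90) = 544.

r_b = 90, r_s = 76, Q = 544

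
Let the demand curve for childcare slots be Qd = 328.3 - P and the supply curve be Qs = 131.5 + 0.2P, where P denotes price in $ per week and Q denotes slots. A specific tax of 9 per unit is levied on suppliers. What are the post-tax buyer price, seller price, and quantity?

With a tax of 9 on suppliers, they supply based on the net price P_s = P_b - 9, so Qs = 129.7 + 0.2P_b.
Equate demand and the shifted supply: 328.3 - P_b = 129.7 + 0.2P_b, giving 1.2P_b = 198.6, so P_b = 165.5.
Then P_s = 165.5 - 9 = 156.5 and Q = 328.3 - 165.5 = 162.8.

P_b = 165.5, P_s = 156.5, Q = 162.8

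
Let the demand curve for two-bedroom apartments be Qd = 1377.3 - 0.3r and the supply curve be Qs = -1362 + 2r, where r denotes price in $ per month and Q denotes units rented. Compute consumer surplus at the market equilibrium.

Consumer surplus = 1734000

At equilibrium Qd = Qs, so 1377.3 - 0.3r = -1362 + 2r; collecting terms, 2739.3 = 2.3r and r* = 1191.
Plugging r* into demand: Q* = 1377.3 - 0.3(1191) = 1020.
Demand choke price (Qd = 0): r = 1377.3/0.3 = 4591. Consumer surplus = ½ × (4591 - 1191) × 1020 = 1734000.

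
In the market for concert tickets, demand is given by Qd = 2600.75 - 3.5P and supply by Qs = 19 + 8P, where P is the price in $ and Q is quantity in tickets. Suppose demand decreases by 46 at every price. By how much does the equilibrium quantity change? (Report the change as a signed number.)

ΔQ = -32

At equilibrium Qd = Qs, so 2600.75 - 3.5P = 19 + 8P; collecting terms, 2581.75 = 11.5P and P* = 224.5.
Plugging P* into demand: Q* = 2600.75 - 3.5(224.5) = 1815.
After the shift, demand is Qd = 2554.75 - 3.5P.
New equilibrium: 2535.75 = 11.5P, so P = 220.5 and Q = 1783.
ΔQ = 1783 - 1815 = -32.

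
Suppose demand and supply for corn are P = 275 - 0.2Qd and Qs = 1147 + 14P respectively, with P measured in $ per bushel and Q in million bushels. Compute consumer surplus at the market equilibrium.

Consumer surplus = 172922.5

Solving each curve for Q: Qd = 1375 - 5P.
Set Qd = Qs: 1375 - 5P = 1147 + 14P, so 228 = 19P and P* = 12.
Then Q* = 1375 - 5(12) = 1315.
Demand choke price (Qd = 0): P = 1375/5 = 275. Consumer surplus = ½ × (275 - 12) × 1315 = 172922.5.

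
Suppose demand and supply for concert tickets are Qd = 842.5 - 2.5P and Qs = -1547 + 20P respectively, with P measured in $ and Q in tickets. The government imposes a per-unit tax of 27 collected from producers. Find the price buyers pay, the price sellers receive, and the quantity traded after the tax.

The tax drives a wedge P_b - P_s = 27. Substituting P_s = P_b - 27 into supply: Qs = -2087 + 20P_b.
Set Qd = Qs: 842.5 - 2.5P_b = -2087 + 20P_b, so 2929.5 = 22.5P_b and P_b = 130.2.
So P_s = 103.2 and the quantity traded is Q = 842.5 - 2.5(130.2) = 517.

P_b = 130.2, P_s = 103.2, Q = 517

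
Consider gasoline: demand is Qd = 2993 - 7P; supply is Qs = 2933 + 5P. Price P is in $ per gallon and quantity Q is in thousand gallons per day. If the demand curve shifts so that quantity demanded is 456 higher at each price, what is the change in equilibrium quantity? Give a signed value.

Set Qd = Qs: 2993 - 7P = 2933 + 5P, so 60 = 12P and P* = 5.
Then Q* = 2993 - 7(5) = 2958.
After the shift, demand is Qd = 3449 - 7P.
The new intersection has 516 = 12P, i.e. P = 43, Q = 3148.
ΔQ = 3148 - 2958 = 190.

ΔQ = 190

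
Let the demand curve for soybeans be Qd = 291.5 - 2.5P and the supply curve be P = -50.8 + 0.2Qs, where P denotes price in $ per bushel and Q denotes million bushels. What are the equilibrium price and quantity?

Inverting to quantity form: Qs = 254 + 5P.
At equilibrium Qd = Qs, so 291.5 - 2.5P = 254 + 5P; collecting terms, 37.5 = 7.5P and P* = 5.
Substitute back: Q* = 291.5 - 2.5(5) = 279.

P* = 5, Q* = 279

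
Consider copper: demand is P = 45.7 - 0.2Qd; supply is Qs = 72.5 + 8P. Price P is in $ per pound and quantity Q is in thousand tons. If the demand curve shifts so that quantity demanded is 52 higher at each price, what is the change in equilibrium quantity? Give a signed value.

Solving each curve for Q: Qd = 228.5 - 5P.
The market clears where 228.5 - 5P = 72.5 + 8P. Rearranging, 13P = 156, hence P* = 12.
Then Q* = 228.5 - 5(12) = 168.5.
After the shift, demand is Qd = 280.5 - 5P.
The new intersection has 208 = 13P, i.e. P = 16, Q = 200.5.
ΔQ = 200.5 - 168.5 = 32.

ΔQ = 32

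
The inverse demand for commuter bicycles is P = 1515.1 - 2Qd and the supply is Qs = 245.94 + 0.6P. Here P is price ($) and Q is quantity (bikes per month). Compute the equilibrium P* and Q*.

Solving each curve for Q: Qd = 757.55 - 0.5P.
At equilibrium Qd = Qs, so 757.55 - 0.5P = 245.94 + 0.6P; collecting terms, 511.61 = 1.1P and P* = 465.1.
Substitute back: Q* = 757.55 - 0.5(465.1) = 525.

P* = 465.1, Q* = 525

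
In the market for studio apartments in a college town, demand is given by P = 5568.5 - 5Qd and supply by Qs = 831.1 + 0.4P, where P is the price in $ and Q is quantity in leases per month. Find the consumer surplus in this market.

In direct form, Qd = 1113.7 - 0.2P.
Set Qd = Qs: 1113.7 - 0.2P = 831.1 + 0.4P, so 282.6 = 0.6P and P* = 471.
Then Q* = 1113.7 - 0.2(471) = 1019.5.
Demand choke price (Qd = 0): P = 1113.7/0.2 = 5568.5. Consumer surplus = ½ × (5568.5 - 471) × 1019.5 = 2598450.625.

Consumer surplus = 2598450.625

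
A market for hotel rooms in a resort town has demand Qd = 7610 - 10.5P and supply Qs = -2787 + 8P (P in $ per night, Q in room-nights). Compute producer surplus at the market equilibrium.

Producer surplus = 182542.5625

Set Qd = Qs: 7610 - 10.5P = -2787 + 8P, so 10397 = 18.5P and P* = 562.
Then Q* = 7610 - 10.5(562) = 1709.
Supply choke price (Qs = 0): P = 348.375. Producer surplus = ½ × (562 - 348.375) × 1709 = 182542.5625.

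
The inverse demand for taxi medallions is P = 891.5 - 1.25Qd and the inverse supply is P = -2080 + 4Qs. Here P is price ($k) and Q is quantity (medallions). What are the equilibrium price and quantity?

P* = 184, Q* = 566

In direct form, Qd = 713.2 - 0.8P and Qs = 520 + 0.25P.
Equating demand and supply, 713.2 - 0.8P = 520 + 0.25P gives 1.05P = 193.2, so P* = 184.
From the demand curve, Q* = 713.2 - 0.8(184) = 566.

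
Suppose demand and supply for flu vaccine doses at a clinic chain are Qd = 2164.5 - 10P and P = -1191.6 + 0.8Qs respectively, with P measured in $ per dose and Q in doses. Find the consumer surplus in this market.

Solving each curve for Q: Qs = 1489.5 + 1.25P.
Set Qd = Qs: 2164.5 - 10P = 1489.5 + 1.25P, so 675 = 11.25P and P* = 60.
Plugging P* into demand: Q* = 2164.5 - 10(60) = 1564.5.
Demand choke price (Qd = 0): P = 2164.5/10 = 216.45. Consumer surplus = ½ × (216.45 - 60) × 1564.5 = 122383.0125.

Consumer surplus = 122383.0125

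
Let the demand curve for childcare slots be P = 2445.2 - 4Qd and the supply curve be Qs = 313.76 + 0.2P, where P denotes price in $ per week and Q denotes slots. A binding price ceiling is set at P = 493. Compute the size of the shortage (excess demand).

Shortage = 75.69

In direct form, Qd = 611.3 - 0.25P.
With P fixed at 493, quantity demanded is 488.05 and quantity supplied is 412.36.
Shortage = Qd - Qs = 488.05 - 412.36 = 75.69.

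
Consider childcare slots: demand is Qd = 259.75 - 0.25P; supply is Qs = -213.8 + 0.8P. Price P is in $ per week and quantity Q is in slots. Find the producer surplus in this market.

The market clears where 259.75 - 0.25P = -213.8 + 0.8P. Rearranging, 1.05P = 473.55, hence P* = 451.
Substitute back: Q* = 259.75 - 0.25(451) = 147.
Supply choke price (Qs = 0): P = 267.25. Producer surplus = ½ × (451 - 267.25) × 147 = 13505.625.

Producer surplus = 13505.625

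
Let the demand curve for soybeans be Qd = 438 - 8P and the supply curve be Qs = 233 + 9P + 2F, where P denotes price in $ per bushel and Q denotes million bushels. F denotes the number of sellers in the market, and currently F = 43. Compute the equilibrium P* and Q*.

P* = 7, Q* = 382

With F = 43, supply is Qs = 319 + 9P.
Equating demand and supply, 438 - 8P = 319 + 9P gives 17P = 119, so P* = 7.
Substitute back: Q* = 438 - 8(7) = 382.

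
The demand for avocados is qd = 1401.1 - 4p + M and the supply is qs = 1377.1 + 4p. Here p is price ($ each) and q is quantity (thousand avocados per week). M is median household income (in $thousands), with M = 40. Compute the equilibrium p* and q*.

p* = 8, q* = 1409.1

With M = 40, demand is qd = 1441.1 - 4p.
At equilibrium qd = qs, so 1441.1 - 4p = 1377.1 + 4p; collecting terms, 64 = 8p and p* = 8.
Then q* = 1441.1 - 4(8) = 1409.1.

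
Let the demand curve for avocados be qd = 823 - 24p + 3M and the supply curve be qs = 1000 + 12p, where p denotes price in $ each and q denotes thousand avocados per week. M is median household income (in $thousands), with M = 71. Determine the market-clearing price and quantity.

With M = 71, demand is qd = 1036 - 24p.
Equating demand and supply, 1036 - 24p = 1000 + 12p gives 36p = 36, so p* = 1.
Then q* = 1036 - 24(1) = 1012.

p* = 1, q* = 1012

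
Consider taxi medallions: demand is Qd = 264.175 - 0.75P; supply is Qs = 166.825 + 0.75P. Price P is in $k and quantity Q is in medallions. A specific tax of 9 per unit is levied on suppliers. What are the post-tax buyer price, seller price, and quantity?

P_b = 69.4, P_s = 60.4, Q = 212.125

With a tax of 9 on suppliers, they supply based on the net price P_s = P_b - 9, so Qs = 160.075 + 0.75P_b.
Set Qd = Qs: 264.175 - 0.75P_b = 160.075 + 0.75P_b, so 104.1 = 1.5P_b and P_b = 69.4.
So P_s = 60.4 and the quantity traded is Q = 264.175 - 0.75(69.4) = 212.125.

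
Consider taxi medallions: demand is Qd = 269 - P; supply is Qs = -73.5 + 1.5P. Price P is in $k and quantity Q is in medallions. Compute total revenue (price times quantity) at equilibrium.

At equilibrium Qd = Qs, so 269 - P = -73.5 + 1.5P; collecting terms, 342.5 = 2.5P and P* = 137.
Substitute back: Q* = 269 - 137 = 132.
Total revenue = P* × Q* = 137 × 132 = 18084.

Total revenue = 18084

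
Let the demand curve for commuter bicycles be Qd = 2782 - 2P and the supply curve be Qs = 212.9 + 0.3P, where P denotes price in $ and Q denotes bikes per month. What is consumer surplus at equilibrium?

Consumer surplus = 75076

At equilibrium Qd = Qs, so 2782 - 2P = 212.9 + 0.3P; collecting terms, 2569.1 = 2.3P and P* = 1117.
Plugging P* into demand: Q* = 2782 - 2(1117) = 548.
Demand choke price (Qd = 0): P = 2782/2 = 1391. Consumer surplus = ½ × (1391 - 1117) × 548 = 75076.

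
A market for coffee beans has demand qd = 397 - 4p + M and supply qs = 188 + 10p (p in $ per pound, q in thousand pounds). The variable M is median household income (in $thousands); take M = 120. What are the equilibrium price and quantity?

p* = 23.5, q* = 423

With M = 120, demand is qd = 517 - 4p.
Set qd = qs: 517 - 4p = 188 + 10p, so 329 = 14p and p* = 23.5.
From the demand curve, q* = 517 - 4(23.5) = 423.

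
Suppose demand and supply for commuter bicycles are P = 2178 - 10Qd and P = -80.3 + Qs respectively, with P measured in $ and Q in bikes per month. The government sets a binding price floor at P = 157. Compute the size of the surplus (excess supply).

In direct form, Qd = 217.8 - 0.1P and Qs = 80.3 + P.
With P fixed at 157, quantity demanded is 202.1 and quantity supplied is 237.3.
Surplus = Qs - Qd = 237.3 - 202.1 = 35.2.

Surplus = 35.2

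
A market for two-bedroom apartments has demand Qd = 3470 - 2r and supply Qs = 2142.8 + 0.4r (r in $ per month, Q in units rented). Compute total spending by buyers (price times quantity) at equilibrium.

Total spending by buyers = 1307292

Set Qd = Qs: 3470 - 2r = 2142.8 + 0.4r, so 1327.2 = 2.4r and r* = 553.
From the demand curve, Q* = 3470 - 2(553) = 2364.
Total spending by buyers = r* × Q* = 553 × 2364 = 1307292.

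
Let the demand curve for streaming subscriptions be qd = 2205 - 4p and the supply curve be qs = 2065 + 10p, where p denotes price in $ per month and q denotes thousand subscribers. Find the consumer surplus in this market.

Consumer surplus = 585903.125

Set qd = qs: 2205 - 4p = 2065 + 10p, so 140 = 14p and p* = 10.
Substitute back: q* = 2205 - 4(10) = 2165.
Demand choke price (qd = 0): p = 2205/4 = 551.25. Consumer surplus = ½ × (551.25 - 10) × 2165 = 585903.125.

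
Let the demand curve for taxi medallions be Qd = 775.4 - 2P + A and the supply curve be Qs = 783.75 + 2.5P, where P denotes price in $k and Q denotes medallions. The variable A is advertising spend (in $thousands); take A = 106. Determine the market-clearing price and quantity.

P* = 21.7, Q* = 838

With A = 106, demand is Qd = 881.4 - 2P.
Equating demand and supply, 881.4 - 2P = 783.75 + 2.5P gives 4.5P = 97.65, so P* = 21.7.
Plugging P* into demand: Q* = 881.4 - 2(21.7) = 838.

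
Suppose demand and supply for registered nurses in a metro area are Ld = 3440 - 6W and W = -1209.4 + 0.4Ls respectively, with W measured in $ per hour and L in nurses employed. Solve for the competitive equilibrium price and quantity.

Inverting to quantity form: Ls = 3023.5 + 2.5W.
Equating demand and supply, 3440 - 6W = 3023.5 + 2.5W gives 8.5W = 416.5, so W* = 49.
Then L* = 3440 - 6(49) = 3146.

W* = 49, L* = 3146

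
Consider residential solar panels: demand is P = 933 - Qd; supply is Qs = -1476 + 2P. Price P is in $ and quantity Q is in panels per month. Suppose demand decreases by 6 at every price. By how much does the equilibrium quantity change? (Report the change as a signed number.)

Rewriting in direct form: Qd = 933 - P.
Set Qd = Qs: 933 - P = -1476 + 2P, so 2409 = 3P and P* = 803.
Substitute back: Q* = 933 - 803 = 130.
After the shift, demand is Qd = 927 - P.
Re-solving, 3P = 2403 gives P = 801 and Q = 126.
ΔQ = 126 - 130 = -4.

ΔQ = -4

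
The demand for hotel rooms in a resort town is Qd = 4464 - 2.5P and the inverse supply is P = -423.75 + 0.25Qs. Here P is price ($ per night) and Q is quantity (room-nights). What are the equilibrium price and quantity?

Inverting to quantity form: Qs = 1695 + 4P.
Equating demand and supply, 4464 - 2.5P = 1695 + 4P gives 6.5P = 2769, so P* = 426.
From the demand curve, Q* = 4464 - 2.5(426) = 3399.

P* = 426, Q* = 3399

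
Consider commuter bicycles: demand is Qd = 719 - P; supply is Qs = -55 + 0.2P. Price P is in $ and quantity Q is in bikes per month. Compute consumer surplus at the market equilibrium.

Consumer surplus = 2738

Set Qd = Qs: 719 - P = -55 + 0.2P, so 774 = 1.2P and P* = 645.
From the demand curve, Q* = 719 - 645 = 74.
Demand choke price (Qd = 0): P = 719. Consumer surplus = ½ × (719 - 645) × 74 = 2738.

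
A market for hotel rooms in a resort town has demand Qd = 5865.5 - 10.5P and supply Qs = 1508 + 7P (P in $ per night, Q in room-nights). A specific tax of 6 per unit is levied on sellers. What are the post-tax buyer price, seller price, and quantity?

P_b = 251.4, P_s = 245.4, Q = 3225.8

The tax drives a wedge P_b - P_s = 6. Substituting P_s = P_b - 6 into supply: Qs = 1466 + 7P_b.
Set Qd = Qs: 5865.5 - 10.5P_b = 1466 + 7P_b, so 4399.5 = 17.5P_b and P_b = 251.4.
Then P_s = 251.4 - 6 = 245.4 and Q = 5865.5 - 10.5(251.4) = 3225.8.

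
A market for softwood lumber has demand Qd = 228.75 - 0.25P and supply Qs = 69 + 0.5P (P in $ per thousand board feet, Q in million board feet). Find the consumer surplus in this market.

Equating demand and supply, 228.75 - 0.25P = 69 + 0.5P gives 0.75P = 159.75, so P* = 213.
Then Q* = 228.75 - 0.25(213) = 175.5.
Demand choke price (Qd = 0): P = 228.75/0.25 = 915. Consumer surplus = ½ × (915 - 213) × 175.5 = 61600.5.

Consumer surplus = 61600.5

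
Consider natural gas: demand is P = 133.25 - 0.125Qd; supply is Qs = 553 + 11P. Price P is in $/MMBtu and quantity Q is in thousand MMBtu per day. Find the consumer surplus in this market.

Inverting to quantity form: Qd = 1066 - 8P.
At equilibrium Qd = Qs, so 1066 - 8P = 553 + 11P; collecting terms, 513 = 19P and P* = 27.
Then Q* = 1066 - 8(27) = 850.
Demand choke price (Qd = 0): P = 1066/8 = 133.25. Consumer surplus = ½ × (133.25 - 27) × 850 = 45156.25.

Consumer surplus = 45156.25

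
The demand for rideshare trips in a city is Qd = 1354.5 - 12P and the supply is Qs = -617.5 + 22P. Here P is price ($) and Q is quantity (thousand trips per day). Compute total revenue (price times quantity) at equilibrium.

Total revenue = 38193

Set Qd = Qs: 1354.5 - 12P = -617.5 + 22P, so 1972 = 34P and P* = 58.
Then Q* = 1354.5 - 12(58) = 658.5.
Total revenue = P* × Q* = 58 × 658.5 = 38193.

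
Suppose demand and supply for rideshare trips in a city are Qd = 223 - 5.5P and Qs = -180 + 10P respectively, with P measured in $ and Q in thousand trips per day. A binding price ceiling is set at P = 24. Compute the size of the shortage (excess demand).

Evaluating both curves at the ceiling price 24 gives Qd = 91, Qs = 60.
Shortage = Qd - Qs = 91 - 60 = 31.

Shortage = 31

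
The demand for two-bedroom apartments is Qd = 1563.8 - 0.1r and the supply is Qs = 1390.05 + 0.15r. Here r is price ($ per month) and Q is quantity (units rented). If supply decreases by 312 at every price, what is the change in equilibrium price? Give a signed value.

The market clears where 1563.8 - 0.1r = 1390.05 + 0.15r. Rearranging, 0.25r = 173.75, hence r* = 695.
Plugging r* into demand: Q* = 1563.8 - 0.1(695) = 1494.3.
After the shift, supply is Qs = 1078.05 + 0.15r.
New equilibrium: 485.75 = 0.25r, so r = 1943 and Q = 1369.5.
Δr = 1943 - 695 = 1248.

Δr = 1248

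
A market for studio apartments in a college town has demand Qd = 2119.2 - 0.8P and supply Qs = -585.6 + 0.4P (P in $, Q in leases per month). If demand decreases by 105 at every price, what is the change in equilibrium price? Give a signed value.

At equilibrium Qd = Qs, so 2119.2 - 0.8P = -585.6 + 0.4P; collecting terms, 2704.8 = 1.2P and P* = 2254.
Then Q* = 2119.2 - 0.8(2254) = 316.
After the shift, demand is Qd = 2014.2 - 0.8P.
New equilibrium: 2599.8 = 1.2P, so P = 2166.5 and Q = 281.
ΔP = 2166.5 - 2254 = -87.5.

ΔP = -87.5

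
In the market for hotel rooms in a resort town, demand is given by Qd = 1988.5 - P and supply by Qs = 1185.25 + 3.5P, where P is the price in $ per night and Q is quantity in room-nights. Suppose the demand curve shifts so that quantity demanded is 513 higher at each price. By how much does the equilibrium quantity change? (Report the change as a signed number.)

Equating demand and supply, 1988.5 - P = 1185.25 + 3.5P gives 4.5P = 803.25, so P* = 178.5.
From the demand curve, Q* = 1988.5 - 178.5 = 1810.
After the shift, demand is Qd = 2501.5 - P.
Re-solving, 4.5P = 1316.25 gives P = 292.5 and Q = 2209.
ΔQ = 2209 - 1810 = 399.

ΔQ = 399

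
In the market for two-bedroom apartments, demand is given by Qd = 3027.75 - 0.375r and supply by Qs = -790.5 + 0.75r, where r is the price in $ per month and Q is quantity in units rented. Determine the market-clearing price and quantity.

At equilibrium Qd = Qs, so 3027.75 - 0.375r = -790.5 + 0.75r; collecting terms, 3818.25 = 1.125r and r* = 3394.
From the demand curve, Q* = 3027.75 - 0.375(3394) = 1755.

r* = 3394, Q* = 1755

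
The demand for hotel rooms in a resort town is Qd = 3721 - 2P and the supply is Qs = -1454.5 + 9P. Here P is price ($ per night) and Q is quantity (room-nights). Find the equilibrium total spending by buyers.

Total spending by buyers = 1307990

At equilibrium Qd = Qs, so 3721 - 2P = -1454.5 + 9P; collecting terms, 5175.5 = 11P and P* = 470.5.
From the demand curve, Q* = 3721 - 2(470.5) = 2780.
Total spending by buyers = P* × Q* = 470.5 × 2780 = 1307990.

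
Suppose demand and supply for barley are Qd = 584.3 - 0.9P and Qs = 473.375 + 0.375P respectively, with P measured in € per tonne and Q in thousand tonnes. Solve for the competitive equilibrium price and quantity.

P* = 87, Q* = 506

The market clears where 584.3 - 0.9P = 473.375 + 0.375P. Rearranging, 1.275P = 110.925, hence P* = 87.
Substitute back: Q* = 584.3 - 0.9(87) = 506.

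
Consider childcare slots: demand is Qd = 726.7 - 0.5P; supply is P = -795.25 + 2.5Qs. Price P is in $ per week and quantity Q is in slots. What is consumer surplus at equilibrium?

In direct form, Qs = 318.1 + 0.4P.
At equilibrium Qd = Qs, so 726.7 - 0.5P = 318.1 + 0.4P; collecting terms, 408.6 = 0.9P and P* = 454.
Substitute back: Q* = 726.7 - 0.5(454) = 499.7.
Demand choke price (Qd = 0): P = 726.7/0.5 = 1453.4. Consumer surplus = ½ × (1453.4 - 454) × 499.7 = 249700.09.

Consumer surplus = 249700.09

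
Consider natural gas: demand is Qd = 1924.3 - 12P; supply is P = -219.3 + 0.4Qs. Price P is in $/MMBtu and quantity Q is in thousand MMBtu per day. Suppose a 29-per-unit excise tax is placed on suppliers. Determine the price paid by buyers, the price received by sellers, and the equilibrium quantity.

P_b = 99.9, P_s = 70.9, Q = 725.5

Rewriting in direct form: Qs = 548.25 + 2.5P.
The tax drives a wedge P_b - P_s = 29. Substituting P_s = P_b - 29 into supply: Qs = 475.75 + 2.5P_b.
Equate demand and the shifted supply: 1924.3 - 12P_b = 475.75 + 2.5P_b, giving 14.5P_b = 1448.55, so P_b = 99.9.
So P_s = 70.9 and the quantity traded is Q = 1924.3 - 12(99.9) = 725.5.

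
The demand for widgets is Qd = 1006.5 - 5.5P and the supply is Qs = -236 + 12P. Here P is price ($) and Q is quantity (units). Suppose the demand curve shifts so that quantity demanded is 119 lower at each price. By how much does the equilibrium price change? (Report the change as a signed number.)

ΔP = -6.8

The market clears where 1006.5 - 5.5P = -236 + 12P. Rearranging, 17.5P = 1242.5, hence P* = 71.
Then Q* = 1006.5 - 5.5(71) = 616.
After the shift, demand is Qd = 887.5 - 5.5P.
New equilibrium: 1123.5 = 17.5P, so P = 64.2 and Q = 534.4.
ΔP = 64.2 - 71 = -6.8.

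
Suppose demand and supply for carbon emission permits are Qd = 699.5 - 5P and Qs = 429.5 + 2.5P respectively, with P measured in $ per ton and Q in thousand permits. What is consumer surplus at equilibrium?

Consumer surplus = 26988.025

Set Qd = Qs: 699.5 - 5P = 429.5 + 2.5P, so 270 = 7.5P and P* = 36.
Then Q* = 699.5 - 5(36) = 519.5.
Demand choke price (Qd = 0): P = 699.5/5 = 139.9. Consumer surplus = ½ × (139.9 - 36) × 519.5 = 26988.025.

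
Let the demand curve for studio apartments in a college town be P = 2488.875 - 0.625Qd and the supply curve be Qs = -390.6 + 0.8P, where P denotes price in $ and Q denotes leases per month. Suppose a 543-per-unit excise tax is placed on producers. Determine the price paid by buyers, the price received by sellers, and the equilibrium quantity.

In direct form, Qd = 3982.2 - 1.6P.
With a tax of 543 on producers, they supply based on the net price P_s = P_b - 543, so Qs = -825 + 0.8P_b.
Market clearing requires 3982.2 - 1.6P_b = -825 + 0.8P_b; hence 4807.2 = 2.4P_b and P_b = 2003.
So P_s = 1460 and the quantity traded is Q = 3982.2 - 1.6(2003) = 777.4.

P_b = 2003, P_s = 1460, Q = 777.4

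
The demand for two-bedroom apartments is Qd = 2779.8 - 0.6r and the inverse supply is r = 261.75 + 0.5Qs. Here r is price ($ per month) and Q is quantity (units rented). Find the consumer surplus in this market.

Inverting to quantity form: Qs = -523.5 + 2r.
Equating demand and supply, 2779.8 - 0.6r = -523.5 + 2r gives 2.6r = 3303.3, so r* = 1270.5.
Substitute back: Q* = 2779.8 - 0.6(1270.5) = 2017.5.
Demand choke price (Qd = 0): r = 2779.8/0.6 = 4633. Consumer surplus = ½ × (4633 - 1270.5) × 2017.5 = 3391921.875.

Consumer surplus = 3391921.875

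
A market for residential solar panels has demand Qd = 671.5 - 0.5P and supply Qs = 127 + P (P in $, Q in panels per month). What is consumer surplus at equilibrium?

Consumer surplus = 240100

Equating demand and supply, 671.5 - 0.5P = 127 + P gives 1.5P = 544.5, so P* = 363.
Plugging P* into demand: Q* = 671.5 - 0.5(363) = 490.
Demand choke price (Qd = 0): P = 671.5/0.5 = 1343. Consumer surplus = ½ × (1343 - 363) × 490 = 240100.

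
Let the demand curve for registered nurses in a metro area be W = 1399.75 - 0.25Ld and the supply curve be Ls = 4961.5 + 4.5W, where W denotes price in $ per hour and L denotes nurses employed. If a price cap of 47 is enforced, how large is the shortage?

Shortage = 238

In direct form, Ld = 5599 - 4W.
Evaluating both curves at the ceiling price 47 gives Ld = 5411, Ls = 5173.
Shortage = Ld - Ls = 5411 - 5173 = 238.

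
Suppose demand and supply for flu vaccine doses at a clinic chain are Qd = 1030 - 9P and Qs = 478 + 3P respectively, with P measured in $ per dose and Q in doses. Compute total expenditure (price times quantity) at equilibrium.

Total expenditure = 28336

The market clears where 1030 - 9P = 478 + 3P. Rearranging, 12P = 552, hence P* = 46.
From the demand curve, Q* = 1030 - 9(46) = 616.
Total expenditure = P* × Q* = 46 × 616 = 28336.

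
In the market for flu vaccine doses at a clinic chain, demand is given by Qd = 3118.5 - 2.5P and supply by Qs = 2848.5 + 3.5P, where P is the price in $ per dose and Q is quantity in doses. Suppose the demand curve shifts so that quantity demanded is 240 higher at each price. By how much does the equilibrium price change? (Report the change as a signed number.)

At equilibrium Qd = Qs, so 3118.5 - 2.5P = 2848.5 + 3.5P; collecting terms, 270 = 6P and P* = 45.
Substitute back: Q* = 3118.5 - 2.5(45) = 3006.
After the shift, demand is Qd = 3358.5 - 2.5P.
New equilibrium: 510 = 6P, so P = 85 and Q = 3146.
ΔP = 85 - 45 = 40.

ΔP = 40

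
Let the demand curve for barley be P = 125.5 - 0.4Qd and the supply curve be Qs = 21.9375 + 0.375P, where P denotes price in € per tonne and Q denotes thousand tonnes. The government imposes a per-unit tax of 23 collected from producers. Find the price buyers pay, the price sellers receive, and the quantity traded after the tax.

P_b = 104.5, P_s = 81.5, Q = 52.5

Rewriting in direct form: Qd = 313.75 - 2.5P.
The tax drives a wedge P_b - P_s = 23. Substituting P_s = P_b - 23 into supply: Qs = 13.3125 + 0.375P_b.
Equate demand and the shifted supply: 313.75 - 2.5P_b = 13.3125 + 0.375P_b, giving 2.875P_b = 300.4375, so P_b = 104.5.
Then P_s = 104.5 - 23 = 81.5 and Q = 313.75 - 2.5(104.5) = 52.5.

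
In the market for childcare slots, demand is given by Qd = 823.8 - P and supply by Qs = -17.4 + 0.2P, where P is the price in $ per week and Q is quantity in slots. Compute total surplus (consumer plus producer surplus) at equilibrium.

Equating demand and supply, 823.8 - P = -17.4 + 0.2P gives 1.2P = 841.2, so P* = 701.
Substitute back: Q* = 823.8 - 701 = 122.8.
Demand choke price = 823.8; supply choke price = 87. CS = ½(823.8 - 701)(122.8) = 7539.92; PS = ½(701 - 87)(122.8) = 37699.6. Total surplus = 45239.52.

Total surplus = 45239.52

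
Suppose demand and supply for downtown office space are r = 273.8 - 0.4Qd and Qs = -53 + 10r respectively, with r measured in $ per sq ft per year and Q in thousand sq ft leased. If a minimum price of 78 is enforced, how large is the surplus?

Surplus = 237.5

Inverting to quantity form: Qd = 684.5 - 2.5r.
At r = 78: Qd = 489.5 and Qs = 727.
Surplus = Qs - Qd = 727 - 489.5 = 237.5.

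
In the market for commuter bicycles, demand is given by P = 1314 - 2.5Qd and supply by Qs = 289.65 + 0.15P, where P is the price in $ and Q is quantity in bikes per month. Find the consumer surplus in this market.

Solving each curve for Q: Qd = 525.6 - 0.4P.
Equating demand and supply, 525.6 - 0.4P = 289.65 + 0.15P gives 0.55P = 235.95, so P* = 429.
From the demand curve, Q* = 525.6 - 0.4(429) = 354.
Demand choke price (Qd = 0): P = 525.6/0.4 = 1314. Consumer surplus = ½ × (1314 - 429) × 354 = 156645.

Consumer surplus = 156645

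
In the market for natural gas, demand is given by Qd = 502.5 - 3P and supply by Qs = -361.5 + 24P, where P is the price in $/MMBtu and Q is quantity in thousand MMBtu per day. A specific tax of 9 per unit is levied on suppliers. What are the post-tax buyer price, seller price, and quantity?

P_b = 40, P_s = 31, Q = 382.5

Suppliers keep P_s = P_b - 9 per unit, so supply in terms of the buyer price is Qs = -577.5 + 24P_b.
Set Qd = Qs: 502.5 - 3P_b = -577.5 + 24P_b, so 1080 = 27P_b and P_b = 40.
So P_s = 31 and the quantity traded is Q = 502.5 - 3(40) = 382.5.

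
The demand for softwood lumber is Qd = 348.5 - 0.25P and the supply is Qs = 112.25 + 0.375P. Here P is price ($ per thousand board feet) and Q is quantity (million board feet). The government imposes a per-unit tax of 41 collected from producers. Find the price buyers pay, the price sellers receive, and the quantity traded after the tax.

P_b = 402.6, P_s = 361.6, Q = 247.85

The tax drives a wedge P_b - P_s = 41. Substituting P_s = P_b - 41 into supply: Qs = 96.875 + 0.375P_b.
Equate demand and the shifted supply: 348.5 - 0.25P_b = 96.875 + 0.375P_b, giving 0.625P_b = 251.625, so P_b = 402.6.
Then P_s = 402.6 - 41 = 361.6 and Q = 348.5 - 0.25(402.6) = 247.85.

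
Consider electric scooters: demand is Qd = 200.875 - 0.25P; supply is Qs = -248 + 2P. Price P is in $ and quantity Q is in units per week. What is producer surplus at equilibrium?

Producer surplus = 5700.25

Set Qd = Qs: 200.875 - 0.25P = -248 + 2P, so 448.875 = 2.25P and P* = 199.5.
Substitute back: Q* = 200.875 - 0.25(199.5) = 151.
Supply choke price (Qs = 0): P = 124. Producer surplus = ½ × (199.5 - 124) × 151 = 5700.25.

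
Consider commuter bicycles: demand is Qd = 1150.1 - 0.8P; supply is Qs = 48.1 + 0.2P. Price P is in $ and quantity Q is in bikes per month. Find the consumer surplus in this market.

Consumer surplus = 45057.65625

The market clears where 1150.1 - 0.8P = 48.1 + 0.2P. Rearranging, P = 1102, hence P* = 1102.
Then Q* = 1150.1 - 0.8(1102) = 268.5.
Demand choke price (Qd = 0): P = 1150.1/0.8 = 1437.625. Consumer surplus = ½ × (1437.625 - 1102) × 268.5 = 45057.65625.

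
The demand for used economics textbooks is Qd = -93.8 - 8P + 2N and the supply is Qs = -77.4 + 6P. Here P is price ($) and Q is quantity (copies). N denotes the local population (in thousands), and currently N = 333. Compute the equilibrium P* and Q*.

P* = 46.4, Q* = 201

With N = 333, demand is Qd = 572.2 - 8P.
At equilibrium Qd = Qs, so 572.2 - 8P = -77.4 + 6P; collecting terms, 649.6 = 14P and P* = 46.4.
From the demand curve, Q* = 572.2 - 8(46.4) = 201.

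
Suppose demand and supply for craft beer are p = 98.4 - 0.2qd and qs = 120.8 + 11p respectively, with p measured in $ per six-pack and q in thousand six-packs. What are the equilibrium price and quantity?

p* = 23.2, q* = 376

Inverting to quantity form: qd = 492 - 5p.
Equating demand and supply, 492 - 5p = 120.8 + 11p gives 16p = 371.2, so p* = 23.2.
Substitute back: q* = 492 - 5(23.2) = 376.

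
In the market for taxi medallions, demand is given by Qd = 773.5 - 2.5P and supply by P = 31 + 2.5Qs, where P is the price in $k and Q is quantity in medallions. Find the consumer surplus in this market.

Consumer surplus = 1843.2

Solving each curve for Q: Qs = -12.4 + 0.4P.
Set Qd = Qs: 773.5 - 2.5P = -12.4 + 0.4P, so 785.9 = 2.9P and P* = 271.
Plugging P* into demand: Q* = 773.5 - 2.5(271) = 96.
Demand choke price (Qd = 0): P = 773.5/2.5 = 309.4. Consumer surplus = ½ × (309.4 - 271) × 96 = 1843.2.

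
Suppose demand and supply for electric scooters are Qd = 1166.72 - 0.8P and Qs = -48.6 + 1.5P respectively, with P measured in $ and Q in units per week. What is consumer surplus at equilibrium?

Consumer surplus = 345960

Equating demand and supply, 1166.72 - 0.8P = -48.6 + 1.5P gives 2.3P = 1215.32, so P* = 528.4.
Then Q* = 1166.72 - 0.8(528.4) = 744.
Demand choke price (Qd = 0): P = 1166.72/0.8 = 1458.4. Consumer surplus = ½ × (1458.4 - 528.4) × 744 = 345960.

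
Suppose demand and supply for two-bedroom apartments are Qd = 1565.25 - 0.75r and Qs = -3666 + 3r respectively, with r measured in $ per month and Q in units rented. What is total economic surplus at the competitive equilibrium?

Total surplus = 224467.5

Set Qd = Qs: 1565.25 - 0.75r = -3666 + 3r, so 5231.25 = 3.75r and r* = 1395.
Substitute back: Q* = 1565.25 - 0.75(1395) = 519.
Demand choke price = 2087; supply choke price = 1222. CS = ½(2087 - 1395)(519) = 179574; PS = ½(1395 - 1222)(519) = 44893.5. Total surplus = 224467.5.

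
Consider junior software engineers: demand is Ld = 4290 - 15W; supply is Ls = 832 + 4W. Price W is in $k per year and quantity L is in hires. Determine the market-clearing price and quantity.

W* = 182, L* = 1560

Set Ld = Ls: 4290 - 15W = 832 + 4W, so 3458 = 19W and W* = 182.
Substitute back: L* = 4290 - 15(182) = 1560.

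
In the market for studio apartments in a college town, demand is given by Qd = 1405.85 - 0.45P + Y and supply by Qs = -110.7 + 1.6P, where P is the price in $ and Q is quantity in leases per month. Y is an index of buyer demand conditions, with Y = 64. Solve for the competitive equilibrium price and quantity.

P* = 771, Q* = 1122.9

With Y = 64, demand is Qd = 1469.85 - 0.45P.
At equilibrium Qd = Qs, so 1469.85 - 0.45P = -110.7 + 1.6P; collecting terms, 1580.55 = 2.05P and P* = 771.
Plugging P* into demand: Q* = 1469.85 - 0.45(771) = 1122.9.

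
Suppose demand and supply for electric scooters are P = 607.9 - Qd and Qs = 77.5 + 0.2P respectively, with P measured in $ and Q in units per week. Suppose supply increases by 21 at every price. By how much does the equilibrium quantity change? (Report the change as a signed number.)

Solving each curve for Q: Qd = 607.9 - P.
The market clears where 607.9 - P = 77.5 + 0.2P. Rearranging, 1.2P = 530.4, hence P* = 442.
From the demand curve, Q* = 607.9 - 442 = 165.9.
After the shift, supply is Qs = 98.5 + 0.2P.
Re-solving, 1.2P = 509.4 gives P = 424.5 and Q = 183.4.
ΔQ = 183.4 - 165.9 = 17.5.

ΔQ = 17.5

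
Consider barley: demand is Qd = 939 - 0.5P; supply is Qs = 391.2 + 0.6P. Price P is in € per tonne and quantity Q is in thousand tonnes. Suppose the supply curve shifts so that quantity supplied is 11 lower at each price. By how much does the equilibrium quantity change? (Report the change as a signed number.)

The market clears where 939 - 0.5P = 391.2 + 0.6P. Rearranging, 1.1P = 547.8, hence P* = 498.
Then Q* = 939 - 0.5(498) = 690.
After the shift, supply is Qs = 380.2 + 0.6P.
Re-solving, 1.1P = 558.8 gives P = 508 and Q = 685.
ΔQ = 685 - 690 = -5.

ΔQ = -5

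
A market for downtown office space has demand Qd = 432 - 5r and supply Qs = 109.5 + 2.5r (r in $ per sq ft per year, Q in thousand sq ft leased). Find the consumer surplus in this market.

The market clears where 432 - 5r = 109.5 + 2.5r. Rearranging, 7.5r = 322.5, hence r* = 43.
Plugging r* into demand: Q* = 432 - 5(43) = 217.
Demand choke price (Qd = 0): r = 432/5 = 86.4. Consumer surplus = ½ × (86.4 - 43) × 217 = 4708.9.

Consumer surplus = 4708.9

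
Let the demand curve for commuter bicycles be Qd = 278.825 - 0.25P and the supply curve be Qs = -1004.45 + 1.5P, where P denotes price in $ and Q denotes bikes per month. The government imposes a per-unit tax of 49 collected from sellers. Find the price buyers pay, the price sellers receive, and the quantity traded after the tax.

P_b = 775.3, P_s = 726.3, Q = 85

With a tax of 49 on sellers, they supply based on the net price P_s = P_b - 49, so Qs = -1077.95 + 1.5P_b.
Market clearing requires 278.825 - 0.25P_b = -1077.95 + 1.5P_b; hence 1356.775 = 1.75P_b and P_b = 775.3.
So P_s = 726.3 and the quantity traded is Q = 278.825 - 0.25(775.3) = 85.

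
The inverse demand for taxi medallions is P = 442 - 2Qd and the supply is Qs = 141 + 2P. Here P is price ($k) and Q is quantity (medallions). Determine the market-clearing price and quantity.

Rewriting in direct form: Qd = 221 - 0.5P.
At equilibrium Qd = Qs, so 221 - 0.5P = 141 + 2P; collecting terms, 80 = 2.5P and P* = 32.
From the demand curve, Q* = 221 - 0.5(32) = 205.

P* = 32, Q* = 205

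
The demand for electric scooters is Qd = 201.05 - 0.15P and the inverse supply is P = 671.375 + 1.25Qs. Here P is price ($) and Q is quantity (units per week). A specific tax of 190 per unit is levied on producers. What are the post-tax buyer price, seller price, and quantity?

Rewriting in direct form: Qs = -537.1 + 0.8P.
The tax drives a wedge P_b - P_s = 190. Substituting P_s = P_b - 190 into supply: Qs = -689.1 + 0.8P_b.
Equate demand and the shifted supply: 201.05 - 0.15P_b = -689.1 + 0.8P_b, giving 0.95P_b = 890.15, so P_b = 937.
So P_s = 747 and the quantity traded is Q = 201.05 - 0.15(937) = 60.5.

P_b = 937, P_s = 747, Q = 60.5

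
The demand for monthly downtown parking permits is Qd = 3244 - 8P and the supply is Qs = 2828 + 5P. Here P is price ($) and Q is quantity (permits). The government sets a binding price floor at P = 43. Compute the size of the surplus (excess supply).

Evaluating both curves at the floor price 43 gives Qd = 2900, Qs = 3043.
Surplus = Qs - Qd = 3043 - 2900 = 143.

Surplus = 143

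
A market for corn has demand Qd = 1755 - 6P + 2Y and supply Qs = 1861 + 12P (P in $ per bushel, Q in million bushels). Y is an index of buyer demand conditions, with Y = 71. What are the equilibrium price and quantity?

P* = 2, Q* = 1885

With Y = 71, demand is Qd = 1897 - 6P.
The market clears where 1897 - 6P = 1861 + 12P. Rearranging, 18P = 36, hence P* = 2.
From the demand curve, Q* = 1897 - 6(2) = 1885.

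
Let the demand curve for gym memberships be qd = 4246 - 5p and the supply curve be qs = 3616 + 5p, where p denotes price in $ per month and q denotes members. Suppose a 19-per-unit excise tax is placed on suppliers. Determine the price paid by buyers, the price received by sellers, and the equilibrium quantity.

Suppliers keep p_s = p_b - 19 per unit, so supply in terms of the buyer price is qs = 3521 + 5p_b.
Market clearing requires 4246 - 5p_b = 3521 + 5p_b; hence 725 = 10p_b and p_b = 72.5.
So p_s = 53.5 and the quantity traded is q = 4246 - 5(72.5) = 3883.5.

p_b = 72.5, p_s = 53.5, q = 3883.5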